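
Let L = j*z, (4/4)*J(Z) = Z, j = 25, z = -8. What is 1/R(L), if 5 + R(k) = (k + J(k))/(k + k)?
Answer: -¼ ≈ -0.25000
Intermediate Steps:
J(Z) = Z
L = -200 (L = 25*(-8) = -200)
R(k) = -4 (R(k) = -5 + (k + k)/(k + k) = -5 + (2*k)/((2*k)) = -5 + (2*k)*(1/(2*k)) = -5 + 1 = -4)
1/R(L) = 1/(-4) = -¼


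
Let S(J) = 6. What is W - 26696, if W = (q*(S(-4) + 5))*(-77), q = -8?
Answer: -19920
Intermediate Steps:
W = 6776 (W = -8*(6 + 5)*(-77) = -8*11*(-77) = -88*(-77) = 6776)
W - 26696 = 6776 - 26696 = -19920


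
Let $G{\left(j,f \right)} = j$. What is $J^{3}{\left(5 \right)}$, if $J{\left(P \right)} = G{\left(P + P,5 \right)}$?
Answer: $1000$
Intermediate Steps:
$J{\left(P \right)} = 2 P$ ($J{\left(P \right)} = P + P = 2 P$)
$J^{3}{\left(5 \right)} = \left(2 \cdot 5\right)^{3} = 10^{3} = 1000$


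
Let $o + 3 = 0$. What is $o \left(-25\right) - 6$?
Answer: $69$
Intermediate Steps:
$o = -3$ ($o = -3 + 0 = -3$)
$o \left(-25\right) - 6 = \left(-3\right) \left(-25\right) - 6 = 75 - 6 = 69$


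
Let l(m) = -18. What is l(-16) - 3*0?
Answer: -18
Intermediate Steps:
l(-16) - 3*0 = -18 - 3*0 = -18 - 1*0 = -18 + 0 = -18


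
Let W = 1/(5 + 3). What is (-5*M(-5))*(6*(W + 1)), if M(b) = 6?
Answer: -405/2 ≈ -202.50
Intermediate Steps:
W = ⅛ (W = 1/8 = ⅛ ≈ 0.12500)
(-5*M(-5))*(6*(W + 1)) = (-5*6)*(6*(⅛ + 1)) = -180*9/8 = -30*27/4 = -405/2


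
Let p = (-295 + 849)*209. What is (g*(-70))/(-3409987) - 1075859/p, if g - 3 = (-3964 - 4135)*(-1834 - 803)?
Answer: 1273915653139/2968637254 ≈ 429.12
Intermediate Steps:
p = 115786 (p = 554*209 = 115786)
g = 21357066 (g = 3 + (-3964 - 4135)*(-1834 - 803) = 3 - 8099*(-2637) = 3 + 21357063 = 21357066)
(g*(-70))/(-3409987) - 1075859/p = (21357066*(-70))/(-3409987) - 1075859/115786 = -1494994620*(-1/3409987) - 1075859*1/115786 = 213570660/487141 - 1075859/115786 = 1273915653139/2968637254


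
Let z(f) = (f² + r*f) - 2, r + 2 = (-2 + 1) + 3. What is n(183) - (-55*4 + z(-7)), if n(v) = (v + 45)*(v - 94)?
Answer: 20465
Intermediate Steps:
r = 0 (r = -2 + ((-2 + 1) + 3) = -2 + (-1 + 3) = -2 + 2 = 0)
n(v) = (-94 + v)*(45 + v) (n(v) = (45 + v)*(-94 + v) = (-94 + v)*(45 + v))
z(f) = -2 + f² (z(f) = (f² + 0*f) - 2 = (f² + 0) - 2 = f² - 2 = -2 + f²)
n(183) - (-55*4 + z(-7)) = (-4230 + 183² - 49*183) - (-55*4 + (-2 + (-7)²)) = (-4230 + 33489 - 8967) - (-220 + (-2 + 49)) = 20292 - (-220 + 47) = 20292 - 1*(-173) = 20292 + 173 = 20465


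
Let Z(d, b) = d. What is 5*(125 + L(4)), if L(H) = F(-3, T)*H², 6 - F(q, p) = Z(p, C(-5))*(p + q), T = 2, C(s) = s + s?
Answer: 1265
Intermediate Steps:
C(s) = 2*s
F(q, p) = 6 - p*(p + q)
L(H) = 8*H² (L(H) = (6 - 1*2² - 1*2*(-3))*H² = (6 - 1*4 + 6)*H² = (6 - 4 + 6)*H² = 8*H²)
5*(125 + L(4)) = 5*(125 + 8*4²) = 5*(125 + 8*16) = 5*(125 + 128) = 5*253 = 1265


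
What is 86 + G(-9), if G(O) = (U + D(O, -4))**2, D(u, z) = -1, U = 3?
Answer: 90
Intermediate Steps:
G(O) = 4 (G(O) = (3 - 1)**2 = 2**2 = 4)
86 + G(-9) = 86 + 4 = 90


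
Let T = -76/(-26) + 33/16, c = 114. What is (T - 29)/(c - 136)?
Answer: 4995/4576 ≈ 1.0916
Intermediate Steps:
T = 1037/208 (T = -76*(-1/26) + 33*(1/16) = 38/13 + 33/16 = 1037/208 ≈ 4.9856)
(T - 29)/(c - 136) = (1037/208 - 29)/(114 - 136) = -4995/208/(-22) = -4995/208*(-1/22) = 4995/4576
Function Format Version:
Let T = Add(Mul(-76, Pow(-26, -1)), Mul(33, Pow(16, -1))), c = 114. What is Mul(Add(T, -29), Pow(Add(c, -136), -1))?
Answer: Rational(4995, 4576) ≈ 1.0916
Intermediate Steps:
T = Rational(1037, 208) (T = Add(Mul(-76, Rational(-1, 26)), Mul(33, Rational(1, 16))) = Add(Rational(38, 13), Rational(33, 16)) = Rational(1037, 208) ≈ 4.9856)
Mul(Add(T, -29), Pow(Add(c, -136), -1)) = Mul(Add(Rational(1037, 208), -29), Pow(Add(114, -136), -1)) = Mul(Rational(-4995, 208), Pow(-22, -1)) = Mul(Rational(-4995, 208), Rational(-1, 22)) = Rational(4995, 4576)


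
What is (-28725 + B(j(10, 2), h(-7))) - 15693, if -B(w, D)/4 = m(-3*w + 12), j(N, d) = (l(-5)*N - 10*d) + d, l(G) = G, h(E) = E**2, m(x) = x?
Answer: -45282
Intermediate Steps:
j(N, d) = -9*d - 5*N (j(N, d) = (-5*N - 10*d) + d = (-10*d - 5*N) + d = -9*d - 5*N)
B(w, D) = -48 + 12*w (B(w, D) = -4*(-3*w + 12) = -4*(12 - 3*w) = -48 + 12*w)
(-28725 + B(j(10, 2), h(-7))) - 15693 = (-28725 + (-48 + 12*(-9*2 - 5*10))) - 15693 = (-28725 + (-48 + 12*(-18 - 50))) - 15693 = (-28725 + (-48 + 12*(-68))) - 15693 = (-28725 + (-48 - 816)) - 15693 = (-28725 - 864) - 15693 = -29589 - 15693 = -45282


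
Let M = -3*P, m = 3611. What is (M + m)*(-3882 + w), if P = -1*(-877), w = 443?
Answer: -3370220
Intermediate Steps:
P = 877
M = -2631 (M = -3*877 = -2631)
(M + m)*(-3882 + w) = (-2631 + 3611)*(-3882 + 443) = 980*(-3439) = -3370220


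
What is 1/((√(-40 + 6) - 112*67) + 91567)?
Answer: 84063/7066588003 - I*√34/7066588003 ≈ 1.1896e-5 - 8.2514e-10*I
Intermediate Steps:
1/((√(-40 + 6) - 112*67) + 91567) = 1/((√(-34) - 7504) + 91567) = 1/((I*√34 - 7504) + 91567) = 1/((-7504 + I*√34) + 91567) = 1/(84063 + I*√34)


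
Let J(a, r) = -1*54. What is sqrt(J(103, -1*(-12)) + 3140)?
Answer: sqrt(3086) ≈ 55.552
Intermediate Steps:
J(a, r) = -54
sqrt(J(103, -1*(-12)) + 3140) = sqrt(-54 + 3140) = sqrt(3086)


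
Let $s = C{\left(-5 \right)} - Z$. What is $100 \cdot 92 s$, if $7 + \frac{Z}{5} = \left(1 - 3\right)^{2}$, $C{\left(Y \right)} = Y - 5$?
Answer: $46000$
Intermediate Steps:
$C{\left(Y \right)} = -5 + Y$
$Z = -15$ ($Z = -35 + 5 \left(1 - 3\right)^{2} = -35 + 5 \left(-2\right)^{2} = -35 + 5 \cdot 4 = -35 + 20 = -15$)
$s = 5$ ($s = \left(-5 - 5\right) - -15 = -10 + 15 = 5$)
$100 \cdot 92 s = 100 \cdot 92 \cdot 5 = 9200 \cdot 5 = 46000$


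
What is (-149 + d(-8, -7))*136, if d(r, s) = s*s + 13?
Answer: -11832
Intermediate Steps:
d(r, s) = 13 + s² (d(r, s) = s² + 13 = 13 + s²)
(-149 + d(-8, -7))*136 = (-149 + (13 + (-7)²))*136 = (-149 + (13 + 49))*136 = (-149 + 62)*136 = -87*136 = -11832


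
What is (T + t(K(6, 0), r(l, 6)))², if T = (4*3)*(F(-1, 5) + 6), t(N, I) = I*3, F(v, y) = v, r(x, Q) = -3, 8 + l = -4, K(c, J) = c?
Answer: 2601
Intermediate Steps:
l = -12 (l = -8 - 4 = -12)
t(N, I) = 3*I
T = 60 (T = (4*3)*(-1 + 6) = 12*5 = 60)
(T + t(K(6, 0), r(l, 6)))² = (60 + 3*(-3))² = (60 - 9)² = 51² = 2601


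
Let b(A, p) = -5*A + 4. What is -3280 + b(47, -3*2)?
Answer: -3511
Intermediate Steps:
b(A, p) = 4 - 5*A
-3280 + b(47, -3*2) = -3280 + (4 - 5*47) = -3280 + (4 - 235) = -3280 - 231 = -3511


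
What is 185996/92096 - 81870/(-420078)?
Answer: 3569696967/1611979312 ≈ 2.2145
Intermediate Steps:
185996/92096 - 81870/(-420078) = 185996*(1/92096) - 81870*(-1/420078) = 46499/23024 + 13645/70013 = 3569696967/1611979312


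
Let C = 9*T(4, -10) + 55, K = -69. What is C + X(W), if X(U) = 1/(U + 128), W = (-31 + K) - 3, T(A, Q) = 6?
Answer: 2726/25 ≈ 109.04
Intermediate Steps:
W = -103 (W = (-31 - 69) - 3 = -100 - 3 = -103)
X(U) = 1/(128 + U)
C = 109 (C = 9*6 + 55 = 54 + 55 = 109)
C + X(W) = 109 + 1/(128 - 103) = 109 + 1/25 = 2726/25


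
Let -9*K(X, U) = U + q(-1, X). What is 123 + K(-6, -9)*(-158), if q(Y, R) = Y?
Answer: -473/9 ≈ -52.556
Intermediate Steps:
K(X, U) = ⅑ - U/9 (K(X, U) = -(U - 1)/9 = -(-1 + U)/9 = ⅑ - U/9)
123 + K(-6, -9)*(-158) = 123 + (⅑ - ⅑*(-9))*(-158) = 123 + (⅑ + 1)*(-158) = 123 + (10/9)*(-158) = 123 - 1580/9 = -473/9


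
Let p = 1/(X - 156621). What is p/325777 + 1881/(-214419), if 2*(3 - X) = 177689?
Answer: -100277410368521/11430825105346925 ≈ -0.0087725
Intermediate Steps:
X = -177683/2 (X = 3 - 1/2*177689 = 3 - 177689/2 = -177683/2 ≈ -88842.)
p = -2/490925 (p = 1/(-177683/2 - 156621) = 1/(-490925/2) = -2/490925 ≈ -4.0739e-6)
p/325777 + 1881/(-214419) = -2/490925/325777 + 1881/(-214419) = -2/490925*1/325777 + 1881*(-1/214419) = -2/159932073725 - 627/71473 = -100277410368521/11430825105346925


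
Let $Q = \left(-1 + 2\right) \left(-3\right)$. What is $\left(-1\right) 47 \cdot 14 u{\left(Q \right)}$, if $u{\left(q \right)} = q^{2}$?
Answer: $-5922$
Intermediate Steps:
$Q = -3$ ($Q = 1 \left(-3\right) = -3$)
$\left(-1\right) 47 \cdot 14 u{\left(Q \right)} = \left(-1\right) 47 \cdot 14 \left(-3\right)^{2} = \left(-47\right) 14 \cdot 9 = \left(-658\right) 9 = -5922$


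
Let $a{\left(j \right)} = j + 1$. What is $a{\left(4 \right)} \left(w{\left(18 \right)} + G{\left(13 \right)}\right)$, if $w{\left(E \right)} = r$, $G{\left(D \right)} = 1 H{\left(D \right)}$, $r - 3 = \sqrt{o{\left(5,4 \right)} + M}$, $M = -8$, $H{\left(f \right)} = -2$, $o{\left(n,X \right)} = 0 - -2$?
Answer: $5 + 5 i \sqrt{6} \approx 5.0 + 12.247 i$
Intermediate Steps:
$o{\left(n,X \right)} = 2$ ($o{\left(n,X \right)} = 0 + 2 = 2$)
$r = 3 + i \sqrt{6}$ ($r = 3 + \sqrt{2 - 8} = 3 + \sqrt{-6} = 3 + i \sqrt{6} \approx 3.0 + 2.4495 i$)
$G{\left(D \right)} = -2$ ($G{\left(D \right)} = 1 \left(-2\right) = -2$)
$a{\left(j \right)} = 1 + j$
$w{\left(E \right)} = 3 + i \sqrt{6}$
$a{\left(4 \right)} \left(w{\left(18 \right)} + G{\left(13 \right)}\right) = \left(1 + 4\right) \left(\left(3 + i \sqrt{6}\right) - 2\right) = 5 \left(1 + i \sqrt{6}\right) = 5 + 5 i \sqrt{6}$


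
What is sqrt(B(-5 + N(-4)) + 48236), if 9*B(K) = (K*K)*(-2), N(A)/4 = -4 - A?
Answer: sqrt(434074)/3 ≈ 219.61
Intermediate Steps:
N(A) = -16 - 4*A (N(A) = 4*(-4 - A) = -16 - 4*A)
B(K) = -2*K**2/9 (B(K) = ((K*K)*(-2))/9 = (K**2*(-2))/9 = (-2*K**2)/9 = -2*K**2/9)
sqrt(B(-5 + N(-4)) + 48236) = sqrt(-2*(-5 + (-16 - 4*(-4)))**2/9 + 48236) = sqrt(-2*(-5 + (-16 + 16))**2/9 + 48236) = sqrt(-2*(-5 + 0)**2/9 + 48236) = sqrt(-2/9*(-5)**2 + 48236) = sqrt(-2/9*25 + 48236) = sqrt(-50/9 + 48236) = sqrt(434074/9) = sqrt(434074)/3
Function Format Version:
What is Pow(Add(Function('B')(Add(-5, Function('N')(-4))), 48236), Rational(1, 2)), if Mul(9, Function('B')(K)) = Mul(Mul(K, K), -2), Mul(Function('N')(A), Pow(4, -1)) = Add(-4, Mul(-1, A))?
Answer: Mul(Rational(1, 3), Pow(434074, Rational(1, 2))) ≈ 219.61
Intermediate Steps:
Function('N')(A) = Add(-16, Mul(-4, A)) (Function('N')(A) = Mul(4, Add(-4, Mul(-1, A))) = Add(-16, Mul(-4, A)))
Function('B')(K) = Mul(Rational(-2, 9), Pow(K, 2)) (Function('B')(K) = Mul(Rational(1, 9), Mul(Mul(K, K), -2)) = Mul(Rational(1, 9), Mul(Pow(K, 2), -2)) = Mul(Rational(1, 9), Mul(-2, Pow(K, 2))) = Mul(Rational(-2, 9), Pow(K, 2)))
Pow(Add(Function('B')(Add(-5, Function('N')(-4))), 48236), Rational(1, 2)) = Pow(Add(Mul(Rational(-2, 9), Pow(Add(-5, Add(-16, Mul(-4, -4))), 2)), 48236), Rational(1, 2)) = Pow(Add(Mul(Rational(-2, 9), Pow(Add(-5, Add(-16, 16)), 2)), 48236), Rational(1, 2)) = Pow(Add(Mul(Rational(-2, 9), Pow(Add(-5, 0), 2)), 48236), Rational(1, 2)) = Pow(Add(Mul(Rational(-2, 9), Pow(-5, 2)), 48236), Rational(1, 2)) = Pow(Add(Mul(Rational(-2, 9), 25), 48236), Rational(1, 2)) = Pow(Add(Rational(-50, 9), 48236), Rational(1, 2)) = Pow(Rational(434074, 9), Rational(1, 2)) = Mul(Rational(1, 3), Pow(434074, Rational(1, 2)))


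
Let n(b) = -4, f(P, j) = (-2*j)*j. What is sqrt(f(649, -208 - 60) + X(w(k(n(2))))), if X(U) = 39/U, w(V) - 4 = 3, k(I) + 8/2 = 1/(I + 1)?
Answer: I*sqrt(7038479)/7 ≈ 379.0*I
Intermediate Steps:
f(P, j) = -2*j**2
k(I) = -4 + 1/(1 + I) (k(I) = -4 + 1/(I + 1) = -4 + 1/(1 + I))
w(V) = 7 (w(V) = 4 + 3 = 7)
sqrt(f(649, -208 - 60) + X(w(k(n(2))))) = sqrt(-2*(-208 - 60)**2 + 39/7) = sqrt(-2*(-268)**2 + 39*(1/7)) = sqrt(-2*71824 + 39/7) = sqrt(-143648 + 39/7) = sqrt(-1005497/7) = I*sqrt(7038479)/7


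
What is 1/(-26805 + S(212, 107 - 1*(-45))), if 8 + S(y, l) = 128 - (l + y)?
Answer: -1/27049 ≈ -3.6970e-5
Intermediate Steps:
S(y, l) = 120 - l - y (S(y, l) = -8 + (128 - (l + y)) = -8 + (128 + (-l - y)) = -8 + (128 - l - y) = 120 - l - y)
1/(-26805 + S(212, 107 - 1*(-45))) = 1/(-26805 + (120 - (107 - 1*(-45)) - 1*212)) = 1/(-26805 + (120 - (107 + 45) - 212)) = 1/(-26805 + (120 - 1*152 - 212)) = 1/(-26805 + (120 - 152 - 212)) = 1/(-26805 - 244) = 1/(-27049) = -1/27049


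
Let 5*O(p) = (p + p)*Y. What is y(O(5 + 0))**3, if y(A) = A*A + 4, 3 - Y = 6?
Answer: 64000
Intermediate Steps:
Y = -3 (Y = 3 - 1*6 = 3 - 6 = -3)
O(p) = -6*p/5 (O(p) = ((p + p)*(-3))/5 = ((2*p)*(-3))/5 = (-6*p)/5 = -6*p/5)
y(A) = 4 + A**2 (y(A) = A**2 + 4 = 4 + A**2)
y(O(5 + 0))**3 = (4 + (-6*(5 + 0)/5)**2)**3 = (4 + (-6/5*5)**2)**3 = (4 + (-6)**2)**3 = (4 + 36)**3 = 40**3 = 64000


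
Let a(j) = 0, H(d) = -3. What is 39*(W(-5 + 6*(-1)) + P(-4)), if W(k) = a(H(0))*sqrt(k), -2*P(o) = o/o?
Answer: -39/2 ≈ -19.500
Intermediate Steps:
P(o) = -1/2 (P(o) = -o/(2*o) = -1/2*1 = -1/2)
W(k) = 0 (W(k) = 0*sqrt(k) = 0)
39*(W(-5 + 6*(-1)) + P(-4)) = 39*(0 - 1/2) = 39*(-1/2) = -39/2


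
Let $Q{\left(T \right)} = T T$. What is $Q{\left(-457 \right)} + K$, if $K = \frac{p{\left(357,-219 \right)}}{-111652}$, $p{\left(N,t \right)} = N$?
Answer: $\frac{23318408191}{111652} \approx 2.0885 \cdot 10^{5}$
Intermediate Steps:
$Q{\left(T \right)} = T^{2}$
$K = - \frac{357}{111652}$ ($K = \frac{357}{-111652} = 357 \left(- \frac{1}{111652}\right) = - \frac{357}{111652} \approx -0.0031974$)
$Q{\left(-457 \right)} + K = \left(-457\right)^{2} - \frac{357}{111652} = 208849 - \frac{357}{111652} = \frac{23318408191}{111652}$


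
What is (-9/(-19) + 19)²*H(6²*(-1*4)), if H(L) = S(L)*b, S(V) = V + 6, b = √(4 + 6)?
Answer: -18892200*√10/361 ≈ -1.6549e+5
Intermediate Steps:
b = √10 ≈ 3.1623
S(V) = 6 + V
H(L) = √10*(6 + L) (H(L) = (6 + L)*√10 = √10*(6 + L))
(-9/(-19) + 19)²*H(6²*(-1*4)) = (-9/(-19) + 19)²*(√10*(6 + 6²*(-1*4))) = (-9*(-1/19) + 19)²*(√10*(6 + 36*(-4))) = (9/19 + 19)²*(√10*(6 - 144)) = (370/19)²*(√10*(-138)) = 136900*(-138*√10)/361 = -18892200*√10/361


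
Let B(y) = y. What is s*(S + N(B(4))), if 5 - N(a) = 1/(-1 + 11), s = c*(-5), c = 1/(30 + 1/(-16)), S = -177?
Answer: 13768/479 ≈ 28.743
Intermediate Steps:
c = 16/479 (c = 1/(30 - 1/16) = 1/(479/16) = 16/479 ≈ 0.033403)
s = -80/479 (s = (16/479)*(-5) = -80/479 ≈ -0.16701)
N(a) = 49/10 (N(a) = 5 - 1/(-1 + 11) = 5 - 1/10 = 5 - 1*⅒ = 5 - ⅒ = 49/10)
s*(S + N(B(4))) = -80*(-177 + 49/10)/479 = -80/479*(-1721/10) = 13768/479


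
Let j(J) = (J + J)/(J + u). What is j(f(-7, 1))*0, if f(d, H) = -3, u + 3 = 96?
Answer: 0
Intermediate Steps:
u = 93 (u = -3 + 96 = 93)
j(J) = 2*J/(93 + J) (j(J) = (J + J)/(J + 93) = (2*J)/(93 + J) = 2*J/(93 + J))
j(f(-7, 1))*0 = (2*(-3)/(93 - 3))*0 = (2*(-3)/90)*0 = (2*(-3)*(1/90))*0 = -1/15*0 = 0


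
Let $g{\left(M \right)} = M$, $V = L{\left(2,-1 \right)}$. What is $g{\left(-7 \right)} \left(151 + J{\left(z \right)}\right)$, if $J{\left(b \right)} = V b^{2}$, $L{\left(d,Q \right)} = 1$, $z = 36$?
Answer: $-10129$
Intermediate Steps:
$V = 1$
$J{\left(b \right)} = b^{2}$ ($J{\left(b \right)} = 1 b^{2} = b^{2}$)
$g{\left(-7 \right)} \left(151 + J{\left(z \right)}\right) = - 7 \left(151 + 36^{2}\right) = - 7 \left(151 + 1296\right) = \left(-7\right) 1447 = -10129$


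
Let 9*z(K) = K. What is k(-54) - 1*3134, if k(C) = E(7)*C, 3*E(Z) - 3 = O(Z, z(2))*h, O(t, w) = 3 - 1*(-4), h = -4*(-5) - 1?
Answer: -5582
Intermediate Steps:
z(K) = K/9
h = 19 (h = 20 - 1 = 19)
O(t, w) = 7 (O(t, w) = 3 + 4 = 7)
E(Z) = 136/3 (E(Z) = 1 + (7*19)/3 = 1 + (⅓)*133 = 1 + 133/3 = 136/3)
k(C) = 136*C/3
k(-54) - 1*3134 = (136/3)*(-54) - 1*3134 = -2448 - 3134 = -5582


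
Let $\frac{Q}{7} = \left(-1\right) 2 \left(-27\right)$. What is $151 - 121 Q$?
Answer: $-45587$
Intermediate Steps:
$Q = 378$ ($Q = 7 \left(-1\right) 2 \left(-27\right) = 7 \left(\left(-2\right) \left(-27\right)\right) = 7 \cdot 54 = 378$)
$151 - 121 Q = 151 - 45738 = -45587$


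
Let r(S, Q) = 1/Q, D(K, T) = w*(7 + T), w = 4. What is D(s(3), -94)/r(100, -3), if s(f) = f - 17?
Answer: 1044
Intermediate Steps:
s(f) = -17 + f
D(K, T) = 28 + 4*T (D(K, T) = 4*(7 + T) = 28 + 4*T)
D(s(3), -94)/r(100, -3) = (28 + 4*(-94))/(1/(-3)) = (28 - 376)/(-1/3) = -348*(-3) = 1044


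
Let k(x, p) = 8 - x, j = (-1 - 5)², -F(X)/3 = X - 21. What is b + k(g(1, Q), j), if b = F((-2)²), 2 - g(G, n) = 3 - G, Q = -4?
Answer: 59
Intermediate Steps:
g(G, n) = -1 + G (g(G, n) = 2 - (3 - G) = 2 + (-3 + G) = -1 + G)
F(X) = 63 - 3*X (F(X) = -3*(X - 21) = -3*(-21 + X) = 63 - 3*X)
j = 36 (j = (-6)² = 36)
b = 51 (b = 63 - 3*(-2)² = 63 - 3*4 = 63 - 12 = 51)
b + k(g(1, Q), j) = 51 + (8 - (-1 + 1)) = 51 + (8 - 1*0) = 51 + (8 + 0) = 51 + 8 = 59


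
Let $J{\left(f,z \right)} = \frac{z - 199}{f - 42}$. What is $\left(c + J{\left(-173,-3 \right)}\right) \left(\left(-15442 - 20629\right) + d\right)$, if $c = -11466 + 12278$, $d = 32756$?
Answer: $- \frac{115880466}{43} \approx -2.6949 \cdot 10^{6}$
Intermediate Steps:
$J{\left(f,z \right)} = \frac{-199 + z}{-42 + f}$
$c = 812$
$\left(c + J{\left(-173,-3 \right)}\right) \left(\left(-15442 - 20629\right) + d\right) = \left(812 + \frac{-199 - 3}{-42 - 173}\right) \left(\left(-15442 - 20629\right) + 32756\right) = \left(812 + \frac{1}{-215} \left(-202\right)\right) \left(\left(-15442 - 20629\right) + 32756\right) = \left(812 - - \frac{202}{215}\right) \left(-36071 + 32756\right) = \left(812 + \frac{202}{215}\right) \left(-3315\right) = \frac{174782}{215} \left(-3315\right) = - \frac{115880466}{43}$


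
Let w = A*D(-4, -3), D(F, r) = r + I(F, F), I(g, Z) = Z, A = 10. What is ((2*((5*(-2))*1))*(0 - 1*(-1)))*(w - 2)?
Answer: 1440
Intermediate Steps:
D(F, r) = F + r (D(F, r) = r + F = F + r)
w = -70 (w = 10*(-4 - 3) = 10*(-7) = -70)
((2*((5*(-2))*1))*(0 - 1*(-1)))*(w - 2) = ((2*((5*(-2))*1))*(0 - 1*(-1)))*(-70 - 2) = ((2*(-10*1))*(0 + 1))*(-72) = ((2*(-10))*1)*(-72) = -20*1*(-72) = -20*(-72) = 1440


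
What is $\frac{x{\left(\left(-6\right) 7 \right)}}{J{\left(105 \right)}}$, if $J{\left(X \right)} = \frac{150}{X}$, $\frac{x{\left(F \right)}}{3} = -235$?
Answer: $- \frac{987}{2} \approx -493.5$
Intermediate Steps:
$x{\left(F \right)} = -705$ ($x{\left(F \right)} = 3 \left(-235\right) = -705$)
$\frac{x{\left(\left(-6\right) 7 \right)}}{J{\left(105 \right)}} = - \frac{705}{150 \cdot \frac{1}{105}} = - \frac{705}{\frac{10}{7}} = \left(-705\right) \frac{7}{10} = - \frac{987}{2}$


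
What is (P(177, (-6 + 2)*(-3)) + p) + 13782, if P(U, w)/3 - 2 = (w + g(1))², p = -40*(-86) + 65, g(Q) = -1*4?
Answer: 17485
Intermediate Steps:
g(Q) = -4
p = 3505 (p = 3440 + 65 = 3505)
P(U, w) = 6 + 3*(-4 + w)² (P(U, w) = 6 + 3*(w - 4)² = 6 + 3*(-4 + w)²)
(P(177, (-6 + 2)*(-3)) + p) + 13782 = ((6 + 3*(-4 + (-6 + 2)*(-3))²) + 3505) + 13782 = ((6 + 3*(-4 - 4*(-3))²) + 3505) + 13782 = ((6 + 3*(-4 + 12)²) + 3505) + 13782 = ((6 + 3*8²) + 3505) + 13782 = ((6 + 3*64) + 3505) + 13782 = ((6 + 192) + 3505) + 13782 = (198 + 3505) + 13782 = 3703 + 13782 = 17485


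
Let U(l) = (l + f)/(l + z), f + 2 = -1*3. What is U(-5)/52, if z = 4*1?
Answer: 5/26 ≈ 0.19231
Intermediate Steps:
z = 4
f = -5 (f = -2 - 1*3 = -2 - 3 = -5)
U(l) = (-5 + l)/(4 + l) (U(l) = (l - 5)/(l + 4) = (-5 + l)/(4 + l))
U(-5)/52 = ((-5 - 5)/(4 - 5))/52 = (-10/(-1))/52 = (-1*(-10))/52 = (1/52)*10 = 5/26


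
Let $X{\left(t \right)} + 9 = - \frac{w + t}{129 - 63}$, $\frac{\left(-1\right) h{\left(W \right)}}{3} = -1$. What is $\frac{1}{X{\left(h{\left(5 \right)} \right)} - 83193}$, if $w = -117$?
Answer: $- \frac{11}{915203} \approx -1.2019 \cdot 10^{-5}$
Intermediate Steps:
$h{\left(W \right)} = 3$ ($h{\left(W \right)} = \left(-3\right) \left(-1\right) = 3$)
$X{\left(t \right)} = - \frac{159}{22} - \frac{t}{66}$ ($X{\left(t \right)} = -9 - \frac{-117 + t}{129 - 63} = -9 - \frac{-117 + t}{66} = -9 - \left(-117 + t\right) \frac{1}{66} = -9 - \left(- \frac{39}{22} + \frac{t}{66}\right) = - \frac{159}{22} - \frac{t}{66}$)
$\frac{1}{X{\left(h{\left(5 \right)} \right)} - 83193} = \frac{1}{\left(- \frac{159}{22} - \frac{1}{22}\right) - 83193} = \frac{1}{- \frac{80}{11} - 83193} = \frac{1}{- \frac{915203}{11}} = - \frac{11}{915203}$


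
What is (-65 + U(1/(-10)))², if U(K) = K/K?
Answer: 4096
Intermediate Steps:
U(K) = 1
(-65 + U(1/(-10)))² = (-65 + 1)² = (-64)² = 4096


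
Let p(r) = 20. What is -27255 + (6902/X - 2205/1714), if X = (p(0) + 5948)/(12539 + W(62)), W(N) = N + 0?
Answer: -32434628593/2557288 ≈ -12683.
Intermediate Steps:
W(N) = N
X = 5968/12601 (X = (20 + 5948)/(12539 + 62) = 5968/12601 ≈ 0.47361)
-27255 + (6902/X - 2205/1714) = -27255 + (6902/(5968/12601) - 2205/1714) = -27255 + (6902*(12601/5968) - 2205*1/1714) = -27255 + (43486051/2984 - 2205/1714) = -27255 + 37264255847/2557288 = -32434628593/2557288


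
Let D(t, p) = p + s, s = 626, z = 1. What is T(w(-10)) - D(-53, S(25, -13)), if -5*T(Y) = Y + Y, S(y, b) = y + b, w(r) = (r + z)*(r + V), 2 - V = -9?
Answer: -3172/5 ≈ -634.40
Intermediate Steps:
V = 11 (V = 2 - 1*(-9) = 2 + 9 = 11)
w(r) = (1 + r)*(11 + r) (w(r) = (r + 1)*(r + 11) = (1 + r)*(11 + r))
S(y, b) = b + y
D(t, p) = 626 + p (D(t, p) = p + 626 = 626 + p)
T(Y) = -2*Y/5 (T(Y) = -(Y + Y)/5 = -2*Y/5)
T(w(-10)) - D(-53, S(25, -13)) = -2*(11 + (-10)² + 12*(-10))/5 - (626 + (-13 + 25)) = -2*(11 + 100 - 120)/5 - (626 + 12) = -⅖*(-9) - 1*638 = 18/5 - 638 = -3172/5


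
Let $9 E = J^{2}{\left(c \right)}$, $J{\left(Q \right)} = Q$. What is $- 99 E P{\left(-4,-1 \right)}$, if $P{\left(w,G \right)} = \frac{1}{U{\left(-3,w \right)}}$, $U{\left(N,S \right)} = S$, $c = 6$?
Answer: $99$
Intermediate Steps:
$P{\left(w,G \right)} = \frac{1}{w}$
$E = 4$ ($E = \frac{6^{2}}{9} = \frac{1}{9} \cdot 36 = 4$)
$- 99 E P{\left(-4,-1 \right)} = \frac{\left(-99\right) 4}{-4} = \left(-396\right) \left(- \frac{1}{4}\right) = 99$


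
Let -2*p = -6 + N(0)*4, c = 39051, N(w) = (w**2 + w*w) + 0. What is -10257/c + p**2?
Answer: 113734/13017 ≈ 8.7373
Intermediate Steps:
N(w) = 2*w**2 (N(w) = (w**2 + w**2) + 0 = 2*w**2 + 0 = 2*w**2)
p = 3 (p = -(-6 + (2*0**2)*4)/2 = -(-6 + (2*0)*4)/2 = -(-6 + 0*4)/2 = -(-6 + 0)/2 = -1/2*(-6) = 3)
-10257/c + p**2 = -10257/39051 + 3**2 = -10257*1/39051 + 9 = -3419/13017 + 9 = 113734/13017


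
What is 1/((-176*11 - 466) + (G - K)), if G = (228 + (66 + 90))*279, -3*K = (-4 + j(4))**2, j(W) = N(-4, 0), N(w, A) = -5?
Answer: 1/104761 ≈ 9.5455e-6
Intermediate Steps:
j(W) = -5
K = -27 (K = -(-4 - 5)**2/3 = -1/3*(-9)**2 = -1/3*81 = -27)
G = 107136 (G = (228 + 156)*279 = 384*279 = 107136)
1/((-176*11 - 466) + (G - K)) = 1/((-176*11 - 466) + (107136 - 1*(-27))) = 1/((-1936 - 466) + (107136 + 27)) = 1/(-2402 + 107163) = 1/104761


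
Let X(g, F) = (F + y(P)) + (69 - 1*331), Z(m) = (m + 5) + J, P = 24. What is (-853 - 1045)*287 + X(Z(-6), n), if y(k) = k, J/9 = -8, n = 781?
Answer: -544183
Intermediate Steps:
J = -72 (J = 9*(-8) = -72)
Z(m) = -67 + m (Z(m) = (m + 5) - 72 = (5 + m) - 72 = -67 + m)
X(g, F) = -238 + F (X(g, F) = (F + 24) + (69 - 1*331) = (24 + F) + (69 - 331) = (24 + F) - 262 = -238 + F)
(-853 - 1045)*287 + X(Z(-6), n) = (-853 - 1045)*287 + (-238 + 781) = -1898*287 + 543 = -544726 + 543 = -544183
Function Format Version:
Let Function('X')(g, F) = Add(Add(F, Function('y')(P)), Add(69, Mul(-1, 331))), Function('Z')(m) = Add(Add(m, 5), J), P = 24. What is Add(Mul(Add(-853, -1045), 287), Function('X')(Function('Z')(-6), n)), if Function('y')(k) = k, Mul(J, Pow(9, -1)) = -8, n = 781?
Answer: -544183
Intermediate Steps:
J = -72 (J = Mul(9, -8) = -72)
Function('Z')(m) = Add(-67, m) (Function('Z')(m) = Add(Add(m, 5), -72) = Add(Add(5, m), -72) = Add(-67, m))
Function('X')(g, F) = Add(-238, F) (Function('X')(g, F) = Add(Add(F, 24), Add(69, Mul(-1, 331))) = Add(Add(24, F), Add(69, -331)) = Add(Add(24, F), -262) = Add(-238, F))
Add(Mul(Add(-853, -1045), 287), Function('X')(Function('Z')(-6), n)) = Add(Mul(Add(-853, -1045), 287), Add(-238, 781)) = Add(Mul(-1898, 287), 543) = Add(-544726, 543) = -544183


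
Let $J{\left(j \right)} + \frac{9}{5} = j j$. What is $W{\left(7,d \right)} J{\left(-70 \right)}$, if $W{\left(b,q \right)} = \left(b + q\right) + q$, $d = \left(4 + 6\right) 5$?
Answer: $\frac{2620537}{5} \approx 5.2411 \cdot 10^{5}$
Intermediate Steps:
$J{\left(j \right)} = - \frac{9}{5} + j^{2}$ ($J{\left(j \right)} = - \frac{9}{5} + j j = - \frac{9}{5} + j^{2}$)
$d = 50$ ($d = 10 \cdot 5 = 50$)
$W{\left(b,q \right)} = b + 2 q$
$W{\left(7,d \right)} J{\left(-70 \right)} = \left(7 + 2 \cdot 50\right) \left(- \frac{9}{5} + \left(-70\right)^{2}\right) = \left(7 + 100\right) \left(- \frac{9}{5} + 4900\right) = 107 \cdot \frac{24491}{5} = \frac{2620537}{5}$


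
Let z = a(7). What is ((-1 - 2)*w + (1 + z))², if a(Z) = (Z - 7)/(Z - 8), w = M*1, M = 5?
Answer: 196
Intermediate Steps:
w = 5 (w = 5*1 = 5)
a(Z) = (-7 + Z)/(-8 + Z)
z = 0 (z = (-7 + 7)/(-8 + 7) = 0/(-1) = -1*0 = 0)
((-1 - 2)*w + (1 + z))² = ((-1 - 2)*5 + (1 + 0))² = (-3*5 + 1)² = (-15 + 1)² = (-14)² = 196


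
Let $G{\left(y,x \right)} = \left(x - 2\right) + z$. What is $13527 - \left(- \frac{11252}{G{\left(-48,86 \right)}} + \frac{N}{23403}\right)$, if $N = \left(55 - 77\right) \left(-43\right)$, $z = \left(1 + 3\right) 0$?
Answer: $\frac{2237944258}{163821} \approx 13661.0$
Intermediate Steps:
$z = 0$ ($z = 4 \cdot 0 = 0$)
$N = 946$ ($N = \left(-22\right) \left(-43\right) = 946$)
$G{\left(y,x \right)} = -2 + x$ ($G{\left(y,x \right)} = \left(x - 2\right) + 0 = \left(-2 + x\right) + 0 = -2 + x$)
$13527 - \left(- \frac{11252}{G{\left(-48,86 \right)}} + \frac{N}{23403}\right) = 13527 - \left(- \frac{11252}{-2 + 86} + \frac{946}{23403}\right) = 13527 - \left(- \frac{11252}{84} + 946 \cdot \frac{1}{23403}\right) = 13527 - \left(\left(-11252\right) \frac{1}{84} + \frac{946}{23403}\right) = 13527 - \left(- \frac{2813}{21} + \frac{946}{23403}\right) = 13527 - - \frac{21937591}{163821} = 13527 + \frac{21937591}{163821} = \frac{2237944258}{163821}$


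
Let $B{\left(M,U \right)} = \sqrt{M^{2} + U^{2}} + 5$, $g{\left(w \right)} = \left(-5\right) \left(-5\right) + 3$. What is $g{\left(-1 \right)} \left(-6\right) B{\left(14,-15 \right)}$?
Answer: $-840 - 168 \sqrt{421} \approx -4287.1$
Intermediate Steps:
$g{\left(w \right)} = 28$ ($g{\left(w \right)} = 25 + 3 = 28$)
$B{\left(M,U \right)} = 5 + \sqrt{M^{2} + U^{2}}$
$g{\left(-1 \right)} \left(-6\right) B{\left(14,-15 \right)} = 28 \left(-6\right) \left(5 + \sqrt{14^{2} + \left(-15\right)^{2}}\right) = - 168 \left(5 + \sqrt{196 + 225}\right) = - 168 \left(5 + \sqrt{421}\right) = -840 - 168 \sqrt{421}$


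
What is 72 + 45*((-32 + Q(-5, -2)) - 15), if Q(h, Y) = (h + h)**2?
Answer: 2457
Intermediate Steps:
Q(h, Y) = 4*h**2 (Q(h, Y) = (2*h)**2 = 4*h**2)
72 + 45*((-32 + Q(-5, -2)) - 15) = 72 + 45*((-32 + 4*(-5)**2) - 15) = 72 + 45*((-32 + 4*25) - 15) = 72 + 45*((-32 + 100) - 15) = 72 + 45*(68 - 15) = 72 + 45*53 = 72 + 2385 = 2457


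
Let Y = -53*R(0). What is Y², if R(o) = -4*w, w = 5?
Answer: 1123600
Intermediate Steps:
R(o) = -20 (R(o) = -4*5 = -20)
Y = 1060 (Y = -53*(-20) = 1060)
Y² = 1060² = 1123600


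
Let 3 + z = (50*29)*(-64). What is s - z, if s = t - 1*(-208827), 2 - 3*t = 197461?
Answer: 707431/3 ≈ 2.3581e+5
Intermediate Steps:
t = -197459/3 (t = ⅔ - ⅓*197461 = ⅔ - 197461/3 = -197459/3 ≈ -65820.)
z = -92803 (z = -3 + (50*29)*(-64) = -3 + 1450*(-64) = -3 - 92800 = -92803)
s = 429022/3 (s = -197459/3 - 1*(-208827) = -197459/3 + 208827 = 429022/3 ≈ 1.4301e+5)
s - z = 429022/3 - 1*(-92803) = 429022/3 + 92803 = 707431/3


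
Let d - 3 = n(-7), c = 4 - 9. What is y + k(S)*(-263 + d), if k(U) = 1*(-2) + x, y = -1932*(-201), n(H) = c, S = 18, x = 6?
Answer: 387272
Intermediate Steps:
c = -5
n(H) = -5
d = -2 (d = 3 - 5 = -2)
y = 388332
k(U) = 4 (k(U) = 1*(-2) + 6 = -2 + 6 = 4)
y + k(S)*(-263 + d) = 388332 + 4*(-263 - 2) = 388332 + 4*(-265) = 388332 - 1060 = 387272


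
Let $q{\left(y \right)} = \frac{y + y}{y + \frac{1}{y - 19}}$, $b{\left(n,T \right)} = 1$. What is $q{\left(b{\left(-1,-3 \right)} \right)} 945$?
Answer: $\frac{34020}{17} \approx 2001.2$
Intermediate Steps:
$q{\left(y \right)} = \frac{2 y}{y + \frac{1}{-19 + y}}$
$q{\left(b{\left(-1,-3 \right)} \right)} 945 = 2 \cdot 1 \frac{1}{1 + 1^{2} - 19} \left(-19 + 1\right) 945 = 2 \cdot 1 \frac{1}{1 + 1 - 19} \left(-18\right) 945 = 2 \cdot 1 \frac{1}{-17} \left(-18\right) 945 = 2 \cdot 1 \left(- \frac{1}{17}\right) \left(-18\right) 945 = \frac{36}{17} \cdot 945 = \frac{34020}{17}$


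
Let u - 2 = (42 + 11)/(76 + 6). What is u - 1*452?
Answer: -36847/82 ≈ -449.35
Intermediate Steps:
u = 217/82 (u = 2 + (42 + 11)/(76 + 6) = 2 + 53/82 = 217/82 ≈ 2.6463)
u - 1*452 = 217/82 - 1*452 = 217/82 - 452 = -36847/82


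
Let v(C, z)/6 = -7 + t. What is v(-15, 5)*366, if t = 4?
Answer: -6588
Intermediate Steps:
v(C, z) = -18 (v(C, z) = 6*(-7 + 4) = 6*(-3) = -18)
v(-15, 5)*366 = -18*366 = -6588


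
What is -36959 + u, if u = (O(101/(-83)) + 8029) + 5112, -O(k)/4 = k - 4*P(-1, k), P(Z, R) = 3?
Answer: -1972506/83 ≈ -23765.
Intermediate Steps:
O(k) = 48 - 4*k (O(k) = -4*(k - 4*3) = -4*(k - 12) = -4*(-12 + k) = 48 - 4*k)
u = 1095091/83 (u = ((48 - 404/(-83)) + 8029) + 5112 = ((48 - 404*(-1)/83) + 8029) + 5112 = ((48 - 4*(-101/83)) + 8029) + 5112 = ((48 + 404/83) + 8029) + 5112 = (4388/83 + 8029) + 5112 = 670795/83 + 5112 = 1095091/83 ≈ 13194.)
-36959 + u = -36959 + 1095091/83 = -1972506/83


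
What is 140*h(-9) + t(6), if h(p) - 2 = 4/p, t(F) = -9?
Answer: 1879/9 ≈ 208.78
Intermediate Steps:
h(p) = 2 + 4/p
140*h(-9) + t(6) = 140*(2 + 4/(-9)) - 9 = 140*(2 + 4*(-⅑)) - 9 = 140*(2 - 4/9) - 9 = 140*(14/9) - 9 = 1960/9 - 9 = 1879/9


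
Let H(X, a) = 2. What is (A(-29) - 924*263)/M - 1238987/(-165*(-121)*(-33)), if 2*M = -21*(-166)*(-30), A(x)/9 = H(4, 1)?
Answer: 2498689024/382788945 ≈ 6.5276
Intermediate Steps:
A(x) = 18 (A(x) = 9*2 = 18)
M = -52290 (M = (-21*(-166)*(-30))/2 = (3486*(-30))/2 = (1/2)*(-104580) = -52290)
(A(-29) - 924*263)/M - 1238987/(-165*(-121)*(-33)) = (18 - 924*263)/(-52290) - 1238987/(-165*(-121)*(-33)) = (18 - 243012)*(-1/52290) - 1238987/(19965*(-33)) = -242994*(-1/52290) - 1238987/(-658845) = 40499/8715 - 1238987*(-1/658845) = 40499/8715 + 1238987/658845 = 2498689024/382788945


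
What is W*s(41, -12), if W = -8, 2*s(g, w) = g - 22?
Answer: -76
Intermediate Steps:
s(g, w) = -11 + g/2 (s(g, w) = (g - 22)/2 = (-22 + g)/2 = -11 + g/2)
W*s(41, -12) = -8*(-11 + (½)*41) = -8*(-11 + 41/2) = -8*19/2 = -76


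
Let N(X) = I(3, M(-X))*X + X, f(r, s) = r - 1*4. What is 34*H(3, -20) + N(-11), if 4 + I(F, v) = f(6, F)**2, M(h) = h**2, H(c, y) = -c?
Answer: -113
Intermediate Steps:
f(r, s) = -4 + r (f(r, s) = r - 4 = -4 + r)
I(F, v) = 0 (I(F, v) = -4 + (-4 + 6)**2 = -4 + 2**2 = -4 + 4 = 0)
N(X) = X (N(X) = 0*X + X = 0 + X = X)
34*H(3, -20) + N(-11) = 34*(-1*3) - 11 = 34*(-3) - 11 = -102 - 11 = -113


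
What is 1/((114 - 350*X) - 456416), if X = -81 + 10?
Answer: -1/431452 ≈ -2.3178e-6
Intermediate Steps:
X = -71
1/((114 - 350*X) - 456416) = 1/((114 - 350*(-71)) - 456416) = 1/((114 + 24850) - 456416) = 1/(24964 - 456416) = 1/(-431452) = -1/431452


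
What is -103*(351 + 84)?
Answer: -44805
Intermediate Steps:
-103*(351 + 84) = -103*435 = -44805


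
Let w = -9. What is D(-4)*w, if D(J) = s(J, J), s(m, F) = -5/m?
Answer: -45/4 ≈ -11.250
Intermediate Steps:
D(J) = -5/J
D(-4)*w = -5/(-4)*(-9) = -5*(-¼)*(-9) = (5/4)*(-9) = -45/4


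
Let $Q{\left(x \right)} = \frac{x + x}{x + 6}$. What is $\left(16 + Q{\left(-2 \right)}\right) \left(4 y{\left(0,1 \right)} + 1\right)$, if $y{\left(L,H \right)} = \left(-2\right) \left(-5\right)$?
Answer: $615$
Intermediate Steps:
$y{\left(L,H \right)} = 10$
$Q{\left(x \right)} = \frac{2 x}{6 + x}$
$\left(16 + Q{\left(-2 \right)}\right) \left(4 y{\left(0,1 \right)} + 1\right) = \left(16 + 2 \left(-2\right) \frac{1}{6 - 2}\right) \left(4 \cdot 10 + 1\right) = \left(16 + 2 \left(-2\right) \frac{1}{4}\right) \left(40 + 1\right) = \left(16 + 2 \left(-2\right) \frac{1}{4}\right) 41 = \left(16 - 1\right) 41 = 15 \cdot 41 = 615$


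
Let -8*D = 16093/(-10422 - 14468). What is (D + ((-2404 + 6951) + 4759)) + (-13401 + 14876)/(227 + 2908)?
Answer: 61152976429/6570960 ≈ 9306.5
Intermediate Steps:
D = 847/10480 (D = -16093/(8*(-10422 - 14468)) = -16093/(8*(-24890)) = -16093*(-1)/(8*24890) = -⅛*(-847/1310) = 847/10480 ≈ 0.080821)
(D + ((-2404 + 6951) + 4759)) + (-13401 + 14876)/(227 + 2908) = (847/10480 + ((-2404 + 6951) + 4759)) + (-13401 + 14876)/(227 + 2908) = (847/10480 + (4547 + 4759)) + 1475/3135 = (847/10480 + 9306) + 1475*(1/3135) = 97527727/10480 + 295/627 = 61152976429/6570960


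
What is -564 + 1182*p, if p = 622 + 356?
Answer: 1155432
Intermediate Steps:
p = 978
-564 + 1182*p = -564 + 1182*978 = -564 + 1155996 = 1155432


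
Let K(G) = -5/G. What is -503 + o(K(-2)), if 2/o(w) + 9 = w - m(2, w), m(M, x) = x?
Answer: -4529/9 ≈ -503.22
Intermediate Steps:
o(w) = -2/9 (o(w) = 2/(-9 + (w - w)) = 2/(-9 + 0) = 2/(-9) = 2*(-⅑) = -2/9)
-503 + o(K(-2)) = -503 - 2/9 = -4529/9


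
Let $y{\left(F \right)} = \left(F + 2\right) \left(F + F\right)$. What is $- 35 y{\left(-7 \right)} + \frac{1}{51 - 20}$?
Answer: $- \frac{75949}{31} \approx -2450.0$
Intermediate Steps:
$y{\left(F \right)} = 2 F \left(2 + F\right)$ ($y{\left(F \right)} = \left(2 + F\right) 2 F = 2 F \left(2 + F\right)$)
$- 35 y{\left(-7 \right)} + \frac{1}{51 - 20} = - 35 \cdot 2 \left(-7\right) \left(2 - 7\right) + \frac{1}{51 - 20} = - 35 \cdot 2 \left(-7\right) \left(-5\right) + \frac{1}{31} = \left(-35\right) 70 + \frac{1}{31} = -2450 + \frac{1}{31} = - \frac{75949}{31}$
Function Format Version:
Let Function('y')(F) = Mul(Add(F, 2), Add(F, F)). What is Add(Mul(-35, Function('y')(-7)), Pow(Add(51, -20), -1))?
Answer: Rational(-75949, 31) ≈ -2450.0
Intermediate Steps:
Function('y')(F) = Mul(2, F, Add(2, F)) (Function('y')(F) = Mul(Add(2, F), Mul(2, F)) = Mul(2, F, Add(2, F)))
Add(Mul(-35, Function('y')(-7)), Pow(Add(51, -20), -1)) = Add(Mul(-35, Mul(2, -7, Add(2, -7))), Pow(Add(51, -20), -1)) = Add(Mul(-35, Mul(2, -7, -5)), Pow(31, -1)) = Add(Mul(-35, 70), Rational(1, 31)) = Add(-2450, Rational(1, 31)) = Rational(-75949, 31)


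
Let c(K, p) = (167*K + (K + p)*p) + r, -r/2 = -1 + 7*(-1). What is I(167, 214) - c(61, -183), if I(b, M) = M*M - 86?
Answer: 13181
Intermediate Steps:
r = 16 (r = -2*(-1 + 7*(-1)) = -2*(-1 - 7) = -2*(-8) = 16)
c(K, p) = 16 + 167*K + p*(K + p) (c(K, p) = (167*K + (K + p)*p) + 16 = (167*K + p*(K + p)) + 16 = 16 + 167*K + p*(K + p))
I(b, M) = -86 + M² (I(b, M) = M² - 86 = -86 + M²)
I(167, 214) - c(61, -183) = (-86 + 214²) - (16 + (-183)² + 167*61 + 61*(-183)) = (-86 + 45796) - (16 + 33489 + 10187 - 11163) = 45710 - 1*32529 = 45710 - 32529 = 13181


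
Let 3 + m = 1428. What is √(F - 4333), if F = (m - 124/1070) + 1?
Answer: 13*I*√4923605/535 ≈ 53.918*I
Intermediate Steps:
m = 1425 (m = -3 + 1428 = 1425)
F = 762848/535 (F = (1425 - 124/1070) + 1 = (1425 - 124*1/1070) + 1 = (1425 - 62/535) + 1 = 762313/535 + 1 = 762848/535 ≈ 1425.9)
√(F - 4333) = √(762848/535 - 4333) = √(-1555307/535) = 13*I*√4923605/535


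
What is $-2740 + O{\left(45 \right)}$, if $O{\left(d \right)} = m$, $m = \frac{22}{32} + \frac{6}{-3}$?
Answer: $- \frac{43861}{16} \approx -2741.3$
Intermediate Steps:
$m = - \frac{21}{16}$ ($m = 22 \cdot \frac{1}{32} + 6 \left(- \frac{1}{3}\right) = \frac{11}{16} - 2 = - \frac{21}{16} \approx -1.3125$)
$O{\left(d \right)} = - \frac{21}{16}$
$-2740 + O{\left(45 \right)} = -2740 - \frac{21}{16} = - \frac{43861}{16}$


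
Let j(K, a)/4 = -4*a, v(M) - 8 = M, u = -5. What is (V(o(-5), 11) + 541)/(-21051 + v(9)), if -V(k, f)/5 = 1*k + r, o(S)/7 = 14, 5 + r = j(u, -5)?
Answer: 162/10517 ≈ 0.015404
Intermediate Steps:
v(M) = 8 + M
j(K, a) = -16*a (j(K, a) = 4*(-4*a) = -16*a)
r = 75 (r = -5 - 16*(-5) = -5 + 80 = 75)
o(S) = 98 (o(S) = 7*14 = 98)
V(k, f) = -375 - 5*k (V(k, f) = -5*(1*k + 75) = -5*(k + 75) = -5*(75 + k) = -375 - 5*k)
(V(o(-5), 11) + 541)/(-21051 + v(9)) = ((-375 - 5*98) + 541)/(-21051 + (8 + 9)) = ((-375 - 490) + 541)/(-21051 + 17) = (-865 + 541)/(-21034) = -324*(-1/21034) = 162/10517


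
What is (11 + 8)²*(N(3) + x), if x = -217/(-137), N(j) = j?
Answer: 226708/137 ≈ 1654.8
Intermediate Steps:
x = 217/137 (x = -217*(-1/137) = 217/137 ≈ 1.5839)
(11 + 8)²*(N(3) + x) = (11 + 8)²*(3 + 217/137) = 19²*(628/137) = 361*(628/137) = 226708/137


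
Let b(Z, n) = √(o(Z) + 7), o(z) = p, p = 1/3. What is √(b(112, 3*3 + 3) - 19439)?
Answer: √(-174951 + 3*√66)/3 ≈ 139.41*I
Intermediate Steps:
p = ⅓ ≈ 0.33333
o(z) = ⅓
b(Z, n) = √66/3 (b(Z, n) = √(⅓ + 7) = √(22/3) = √66/3)
√(b(112, 3*3 + 3) - 19439) = √(√66/3 - 19439) = √(-19439 + √66/3)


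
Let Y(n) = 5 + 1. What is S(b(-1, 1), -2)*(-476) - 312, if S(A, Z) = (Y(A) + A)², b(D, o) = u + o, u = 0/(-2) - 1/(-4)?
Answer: -101327/4 ≈ -25332.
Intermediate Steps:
u = ¼ (u = 0*(-½) - 1*(-¼) = 0 + ¼ = ¼ ≈ 0.25000)
Y(n) = 6
b(D, o) = ¼ + o
S(A, Z) = (6 + A)²
S(b(-1, 1), -2)*(-476) - 312 = (6 + (¼ + 1))²*(-476) - 312 = (6 + 5/4)²*(-476) - 312 = (29/4)²*(-476) - 312 = (841/16)*(-476) - 312 = -100079/4 - 312 = -101327/4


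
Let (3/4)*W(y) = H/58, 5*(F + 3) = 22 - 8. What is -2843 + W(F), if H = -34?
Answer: -247409/87 ≈ -2843.8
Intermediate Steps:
F = -1/5 (F = -3 + (22 - 8)/5 = -3 + (1/5)*14 = -3 + 14/5 = -1/5 ≈ -0.20000)
W(y) = -68/87 (W(y) = 4*(-34/58)/3 = 4*(-34*1/58)/3 = (4/3)*(-17/29) = -68/87)
-2843 + W(F) = -2843 - 68/87 = -247409/87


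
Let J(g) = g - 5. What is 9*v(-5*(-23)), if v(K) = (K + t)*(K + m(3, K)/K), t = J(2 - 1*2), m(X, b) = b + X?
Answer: 2641914/23 ≈ 1.1487e+5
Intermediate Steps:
m(X, b) = X + b
J(g) = -5 + g
t = -5 (t = -5 + (2 - 1*2) = -5 + (2 - 2) = -5 + 0 = -5)
v(K) = (-5 + K)*(K + (3 + K)/K) (v(K) = (K - 5)*(K + (3 + K)/K) = (-5 + K)*(K + (3 + K)/K))
9*v(-5*(-23)) = 9*(-2 + (-5*(-23))² - 15/((-5*(-23))) - (-20)*(-23)) = 9*(-2 + 115² - 15/115 - 4*115) = 9*(-2 + 13225 - 15*1/115 - 460) = 9*(-2 + 13225 - 3/23 - 460) = 9*(293546/23) = 2641914/23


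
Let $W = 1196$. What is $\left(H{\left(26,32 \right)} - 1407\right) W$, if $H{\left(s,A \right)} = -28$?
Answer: $-1716260$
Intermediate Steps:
$\left(H{\left(26,32 \right)} - 1407\right) W = \left(-28 - 1407\right) 1196 = \left(-1435\right) 1196 = -1716260$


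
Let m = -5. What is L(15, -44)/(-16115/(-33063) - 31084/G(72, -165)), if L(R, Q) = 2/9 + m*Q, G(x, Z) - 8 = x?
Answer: -436872440/769830819 ≈ -0.56749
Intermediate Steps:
G(x, Z) = 8 + x
L(R, Q) = 2/9 - 5*Q
L(15, -44)/(-16115/(-33063) - 31084/G(72, -165)) = (2/9 - 5*(-44))/(-16115/(-33063) - 31084/(8 + 72)) = (2/9 + 220)/(-16115*(-1/33063) - 31084/80) = 1982/(9*(16115/33063 - 31084*1/80)) = 1982/(9*(16115/33063 - 7771/20)) = 1982/(9*(-256610273/661260)) = (1982/9)*(-661260/256610273) = -436872440/769830819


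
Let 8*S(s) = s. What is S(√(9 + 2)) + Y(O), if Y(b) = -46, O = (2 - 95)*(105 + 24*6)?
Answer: -46 + √11/8 ≈ -45.585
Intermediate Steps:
S(s) = s/8
O = -23157 (O = -93*(105 + 144) = -93*249 = -23157)
S(√(9 + 2)) + Y(O) = √(9 + 2)/8 - 46 = √11/8 - 46 = -46 + √11/8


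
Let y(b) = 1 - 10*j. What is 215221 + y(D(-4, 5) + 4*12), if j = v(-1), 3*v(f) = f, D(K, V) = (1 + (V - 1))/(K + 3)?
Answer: 645676/3 ≈ 2.1523e+5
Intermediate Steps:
D(K, V) = V/(3 + K) (D(K, V) = (1 + (-1 + V))/(3 + K) = V/(3 + K))
v(f) = f/3
j = -⅓ (j = (⅓)*(-1) = -⅓ ≈ -0.33333)
y(b) = 13/3 (y(b) = 1 - 10*(-⅓) = 1 + 10/3 = 13/3)
215221 + y(D(-4, 5) + 4*12) = 215221 + 13/3 = 645676/3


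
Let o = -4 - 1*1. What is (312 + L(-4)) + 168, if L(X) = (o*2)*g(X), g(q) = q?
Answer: 520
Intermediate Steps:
o = -5 (o = -4 - 1 = -5)
L(X) = -10*X (L(X) = (-5*2)*X = -10*X)
(312 + L(-4)) + 168 = (312 - 10*(-4)) + 168 = (312 + 40) + 168 = 352 + 168 = 520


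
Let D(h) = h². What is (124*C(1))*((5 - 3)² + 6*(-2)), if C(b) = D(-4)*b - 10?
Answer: -5952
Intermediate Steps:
C(b) = -10 + 16*b (C(b) = (-4)²*b - 10 = 16*b - 10 = -10 + 16*b)
(124*C(1))*((5 - 3)² + 6*(-2)) = (124*(-10 + 16*1))*((5 - 3)² + 6*(-2)) = (124*(-10 + 16))*(2² - 12) = (124*6)*(4 - 12) = 744*(-8) = -5952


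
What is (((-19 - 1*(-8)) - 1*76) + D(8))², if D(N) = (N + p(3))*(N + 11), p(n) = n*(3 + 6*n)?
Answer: 1592644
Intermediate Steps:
D(N) = (11 + N)*(63 + N) (D(N) = (N + 3*3*(1 + 2*3))*(N + 11) = (N + 3*3*(1 + 6))*(11 + N) = (N + 3*3*7)*(11 + N) = (N + 63)*(11 + N) = (63 + N)*(11 + N) = (11 + N)*(63 + N))
(((-19 - 1*(-8)) - 1*76) + D(8))² = (((-19 - 1*(-8)) - 1*76) + (693 + 8² + 74*8))² = (((-19 + 8) - 76) + (693 + 64 + 592))² = ((-11 - 76) + 1349)² = (-87 + 1349)² = 1262² = 1592644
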